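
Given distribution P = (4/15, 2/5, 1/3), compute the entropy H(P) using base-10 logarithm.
0.4713 dits

Shannon entropy is H(X) = -Σ p(x) log p(x).

For P = (4/15, 2/5, 1/3):
H = -4/15 × log_10(4/15) -2/5 × log_10(2/5) -1/3 × log_10(1/3)
H = 0.4713 dits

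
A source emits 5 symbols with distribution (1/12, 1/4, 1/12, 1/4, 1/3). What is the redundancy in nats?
0.1359 nats

Redundancy measures how far a source is from maximum entropy:
R = H_max - H(X)

Maximum entropy for 5 symbols: H_max = log_e(5) = 1.6094 nats
Actual entropy: H(X) = 1.4735 nats
Redundancy: R = 1.6094 - 1.4735 = 0.1359 nats

This redundancy represents potential for compression: the source could be compressed by 0.1359 nats per symbol.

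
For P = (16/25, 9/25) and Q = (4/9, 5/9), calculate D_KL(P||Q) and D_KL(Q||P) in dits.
D_KL(P||Q) = 0.0335, D_KL(Q||P) = 0.0343

KL divergence is not symmetric: D_KL(P||Q) ≠ D_KL(Q||P) in general.

D_KL(P||Q) = 0.0335 dits
D_KL(Q||P) = 0.0343 dits

No, they are not equal!

This asymmetry is why KL divergence is not a true distance metric.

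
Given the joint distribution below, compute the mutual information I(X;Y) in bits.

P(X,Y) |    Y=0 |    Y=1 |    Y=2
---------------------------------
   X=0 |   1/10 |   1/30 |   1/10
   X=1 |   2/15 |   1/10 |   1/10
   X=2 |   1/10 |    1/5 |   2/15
0.0619 bits

Mutual information: I(X;Y) = H(X) + H(Y) - H(X,Y)

Marginals:
P(X) = (7/30, 1/3, 13/30), H(X) = 1.5410 bits
P(Y) = (1/3, 1/3, 1/3), H(Y) = 1.5850 bits

Joint entropy: H(X,Y) = 3.0641 bits

I(X;Y) = 1.5410 + 1.5850 - 3.0641 = 0.0619 bits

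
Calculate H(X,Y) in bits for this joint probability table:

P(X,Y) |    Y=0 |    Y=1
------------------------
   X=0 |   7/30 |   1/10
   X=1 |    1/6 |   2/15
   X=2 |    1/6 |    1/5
2.5357 bits

Joint entropy is H(X,Y) = -Σ_{x,y} p(x,y) log p(x,y).

Summing over all non-zero entries:
H(X,Y) = -[7/30·log_2(7/30) + 1/10·log_2(1/10) + 1/6·log_2(1/6) + 2/15·log_2(2/15) + 1/6·log_2(1/6) + 1/5·log_2(1/5)]
H(X,Y) = 2.5357 bits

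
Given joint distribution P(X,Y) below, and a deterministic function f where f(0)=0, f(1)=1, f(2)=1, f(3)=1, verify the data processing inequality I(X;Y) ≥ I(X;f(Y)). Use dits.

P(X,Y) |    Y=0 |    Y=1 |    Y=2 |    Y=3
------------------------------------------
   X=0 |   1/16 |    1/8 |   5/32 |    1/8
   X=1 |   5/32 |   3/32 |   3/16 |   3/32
I(X;Y) = 0.0107, I(X;f(Y)) = 0.0084, inequality holds: 0.0107 ≥ 0.0084

Data Processing Inequality: For any Markov chain X → Y → Z, we have I(X;Y) ≥ I(X;Z).

Here Z = f(Y) is a deterministic function of Y, forming X → Y → Z.

Original I(X;Y) = 0.0107 dits

After applying f:
P(X,Z) where Z=f(Y):
- P(X,Z=0) = P(X,Y=0)
- P(X,Z=1) = P(X,Y=1) + P(X,Y=2) + P(X,Y=3)

I(X;Z) = I(X;f(Y)) = 0.0084 dits

Verification: 0.0107 ≥ 0.0084 ✓

Information cannot be created by processing; the function f can only lose information about X.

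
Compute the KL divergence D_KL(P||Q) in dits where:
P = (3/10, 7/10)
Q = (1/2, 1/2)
0.0357 dits

KL divergence: D_KL(P||Q) = Σ p(x) log(p(x)/q(x))

Computing term by term:
  x=0: 3/10 × log_10[(3/10)/(1/2)] = 3/10 × -0.2218 = -0.0666
  x=1: 7/10 × log_10[(7/10)/(1/2)] = 7/10 × 0.1461 = 0.1023

D_KL(P||Q) = 0.0357 dits

Note: KL divergence is always non-negative and equals 0 iff P = Q.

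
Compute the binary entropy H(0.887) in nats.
0.3527 nats

The binary entropy function is:
H(p) = -p log(p) - (1-p) log(1-p)

H(0.887) = -0.887 × log_e(0.887) - 0.113 × log_e(0.113)
H(0.887) = 0.3527 nats

Note: Binary entropy is maximized at p=0.5 (H=1 bit) and minimized at p=0 or p=1 (H=0).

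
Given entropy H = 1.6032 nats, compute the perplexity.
4.9689

Perplexity is e^H (or exp(H) for natural log).

H = 1.6032 nats
Perplexity = e^1.6032 = 4.9689

Interpretation: The model's uncertainty is equivalent to choosing uniformly among 5.0 options.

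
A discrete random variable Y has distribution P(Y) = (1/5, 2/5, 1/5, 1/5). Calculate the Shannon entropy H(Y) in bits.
1.9219 bits

Shannon entropy is H(X) = -Σ p(x) log p(x).

For P = (1/5, 2/5, 1/5, 1/5):
H = -1/5 × log_2(1/5) -2/5 × log_2(2/5) -1/5 × log_2(1/5) -1/5 × log_2(1/5)
H = 1.9219 bits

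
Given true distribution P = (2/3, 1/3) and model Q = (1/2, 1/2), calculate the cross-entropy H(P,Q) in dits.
0.3010 dits

Cross-entropy: H(P,Q) = -Σ p(x) log q(x)

Alternatively: H(P,Q) = H(P) + D_KL(P||Q)
H(P) = 0.2764 dits
D_KL(P||Q) = 0.0246 dits

H(P,Q) = 0.2764 + 0.0246 = 0.3010 dits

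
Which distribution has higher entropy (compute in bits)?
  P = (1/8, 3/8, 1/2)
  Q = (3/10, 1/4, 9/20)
Q

Computing entropies in bits:
H(P) = 1.4056
H(Q) = 1.5395

Distribution Q has higher entropy.

Intuition: The distribution closer to uniform (more spread out) has higher entropy.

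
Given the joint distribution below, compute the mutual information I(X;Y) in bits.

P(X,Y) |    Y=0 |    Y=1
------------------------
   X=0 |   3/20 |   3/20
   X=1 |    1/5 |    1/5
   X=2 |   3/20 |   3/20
0.0000 bits

Mutual information: I(X;Y) = H(X) + H(Y) - H(X,Y)

Marginals:
P(X) = (3/10, 2/5, 3/10), H(X) = 1.5710 bits
P(Y) = (1/2, 1/2), H(Y) = 1.0000 bits

Joint entropy: H(X,Y) = 2.5710 bits

I(X;Y) = 1.5710 + 1.0000 - 2.5710 = 0.0000 bits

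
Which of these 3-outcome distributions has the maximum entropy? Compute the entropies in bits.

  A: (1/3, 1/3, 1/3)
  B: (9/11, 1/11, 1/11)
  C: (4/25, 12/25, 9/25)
A

For a discrete distribution over n outcomes, entropy is maximized by the uniform distribution.

Computing entropies:
H(A) = 1.5850 bits
H(B) = 0.8659 bits
H(C) = 1.4619 bits

The uniform distribution (where all probabilities equal 1/3) achieves the maximum entropy of log_2(3) = 1.5850 bits.

Distribution A has the highest entropy.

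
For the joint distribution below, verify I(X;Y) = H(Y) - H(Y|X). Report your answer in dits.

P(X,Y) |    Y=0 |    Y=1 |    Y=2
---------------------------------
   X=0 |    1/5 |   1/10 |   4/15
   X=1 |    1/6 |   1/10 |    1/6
I(X;Y) = 0.0018 dits

Mutual information has multiple equivalent forms:
- I(X;Y) = H(X) - H(X|Y)
- I(X;Y) = H(Y) - H(Y|X)
- I(X;Y) = H(X) + H(Y) - H(X,Y)

Computing all quantities:
H(X) = 0.2972, H(Y) = 0.4569, H(X,Y) = 0.7523
H(X|Y) = 0.2953, H(Y|X) = 0.4551

Verification:
H(X) - H(X|Y) = 0.2972 - 0.2953 = 0.0018
H(Y) - H(Y|X) = 0.4569 - 0.4551 = 0.0018
H(X) + H(Y) - H(X,Y) = 0.2972 + 0.4569 - 0.7523 = 0.0018

All forms give I(X;Y) = 0.0018 dits. ✓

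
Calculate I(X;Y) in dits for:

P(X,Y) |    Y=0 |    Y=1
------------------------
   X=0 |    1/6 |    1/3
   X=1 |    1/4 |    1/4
0.0062 dits

Mutual information: I(X;Y) = H(X) + H(Y) - H(X,Y)

Marginals:
P(X) = (1/2, 1/2), H(X) = 0.3010 dits
P(Y) = (5/12, 7/12), H(Y) = 0.2950 dits

Joint entropy: H(X,Y) = 0.5898 dits

I(X;Y) = 0.3010 + 0.2950 - 0.5898 = 0.0062 dits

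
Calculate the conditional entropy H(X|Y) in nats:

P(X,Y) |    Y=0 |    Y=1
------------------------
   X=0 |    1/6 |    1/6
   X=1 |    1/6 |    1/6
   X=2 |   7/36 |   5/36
1.0955 nats

Using the chain rule: H(X|Y) = H(X,Y) - H(Y)

First, compute H(X,Y) = 1.7871 nats

Marginal P(Y) = (19/36, 17/36)
H(Y) = 0.6916 nats

H(X|Y) = H(X,Y) - H(Y) = 1.7871 - 0.6916 = 1.0955 nats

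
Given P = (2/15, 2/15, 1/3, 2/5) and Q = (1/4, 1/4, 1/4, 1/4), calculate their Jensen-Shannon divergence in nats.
0.0298 nats

Jensen-Shannon divergence is:
JSD(P||Q) = 0.5 × D_KL(P||M) + 0.5 × D_KL(Q||M)
where M = 0.5 × (P + Q) is the mixture distribution.

M = 0.5 × (2/15, 2/15, 1/3, 2/5) + 0.5 × (1/4, 1/4, 1/4, 1/4) = (0.191667, 0.191667, 7/24, 13/40)

D_KL(P||M) = 0.0308 nats
D_KL(Q||M) = 0.0287 nats

JSD(P||Q) = 0.5 × 0.0308 + 0.5 × 0.0287 = 0.0298 nats

Unlike KL divergence, JSD is symmetric and bounded: 0 ≤ JSD ≤ log(2).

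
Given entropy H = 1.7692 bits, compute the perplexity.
3.4086

Perplexity is 2^H (or exp(H) for natural log).

H = 1.7692 bits
Perplexity = 2^1.7692 = 3.4086

Interpretation: The model's uncertainty is equivalent to choosing uniformly among 3.4 options.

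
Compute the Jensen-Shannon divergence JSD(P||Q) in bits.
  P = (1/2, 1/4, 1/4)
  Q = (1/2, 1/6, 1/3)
0.0104 bits

Jensen-Shannon divergence is:
JSD(P||Q) = 0.5 × D_KL(P||M) + 0.5 × D_KL(Q||M)
where M = 0.5 × (P + Q) is the mixture distribution.

M = 0.5 × (1/2, 1/4, 1/4) + 0.5 × (1/2, 1/6, 1/3) = (1/2, 5/24, 7/24)

D_KL(P||M) = 0.0102 bits
D_KL(Q||M) = 0.0106 bits

JSD(P||Q) = 0.5 × 0.0102 + 0.5 × 0.0106 = 0.0104 bits

Unlike KL divergence, JSD is symmetric and bounded: 0 ≤ JSD ≤ log(2).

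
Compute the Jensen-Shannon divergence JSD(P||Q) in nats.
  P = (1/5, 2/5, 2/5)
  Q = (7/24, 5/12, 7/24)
0.0086 nats

Jensen-Shannon divergence is:
JSD(P||Q) = 0.5 × D_KL(P||M) + 0.5 × D_KL(Q||M)
where M = 0.5 × (P + Q) is the mixture distribution.

M = 0.5 × (1/5, 2/5, 2/5) + 0.5 × (7/24, 5/12, 7/24) = (0.245833, 0.408333, 0.345833)

D_KL(P||M) = 0.0087 nats
D_KL(Q||M) = 0.0086 nats

JSD(P||Q) = 0.5 × 0.0087 + 0.5 × 0.0086 = 0.0086 nats

Unlike KL divergence, JSD is symmetric and bounded: 0 ≤ JSD ≤ log(2).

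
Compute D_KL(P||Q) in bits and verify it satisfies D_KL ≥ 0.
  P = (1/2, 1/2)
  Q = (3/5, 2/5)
0.0294 bits

KL divergence satisfies the Gibbs inequality: D_KL(P||Q) ≥ 0 for all distributions P, Q.

D_KL(P||Q) = Σ p(x) log(p(x)/q(x))
Term by term:
  x=0: 1/2 × log_2[(1/2)/(3/5)] = -0.1315
  x=1: 1/2 × log_2[(1/2)/(2/5)] = 0.1610
D_KL(P||Q) = 0.0294 bits

D_KL(P||Q) = 0.0294 ≥ 0 ✓

This non-negativity is a fundamental property: relative entropy cannot be negative because it measures how different Q is from P.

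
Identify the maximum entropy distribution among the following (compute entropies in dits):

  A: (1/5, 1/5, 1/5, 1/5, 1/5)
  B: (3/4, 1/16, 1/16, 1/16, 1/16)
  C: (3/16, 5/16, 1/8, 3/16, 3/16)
A

For a discrete distribution over n outcomes, entropy is maximized by the uniform distribution.

Computing entropies:
H(A) = 0.6990 dits
H(B) = 0.3947 dits
H(C) = 0.6797 dits

The uniform distribution (where all probabilities equal 1/5) achieves the maximum entropy of log_10(5) = 0.6990 dits.

Distribution A has the highest entropy.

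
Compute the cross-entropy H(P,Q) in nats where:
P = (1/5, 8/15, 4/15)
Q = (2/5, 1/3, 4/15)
1.1217 nats

Cross-entropy: H(P,Q) = -Σ p(x) log q(x)

Alternatively: H(P,Q) = H(P) + D_KL(P||Q)
H(P) = 1.0096 nats
D_KL(P||Q) = 0.1120 nats

H(P,Q) = 1.0096 + 0.1120 = 1.1217 nats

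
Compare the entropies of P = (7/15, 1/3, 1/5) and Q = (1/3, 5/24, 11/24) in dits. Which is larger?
Q

Computing entropies in dits:
H(P) = 0.4533
H(Q) = 0.4563

Distribution Q has higher entropy.

Intuition: The distribution closer to uniform (more spread out) has higher entropy.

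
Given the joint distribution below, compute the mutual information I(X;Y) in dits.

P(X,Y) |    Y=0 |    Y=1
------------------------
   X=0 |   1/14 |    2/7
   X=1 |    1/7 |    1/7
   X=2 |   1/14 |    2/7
0.0186 dits

Mutual information: I(X;Y) = H(X) + H(Y) - H(X,Y)

Marginals:
P(X) = (5/14, 2/7, 5/14), H(X) = 0.4748 dits
P(Y) = (2/7, 5/7), H(Y) = 0.2598 dits

Joint entropy: H(X,Y) = 0.7161 dits

I(X;Y) = 0.4748 + 0.2598 - 0.7161 = 0.0186 dits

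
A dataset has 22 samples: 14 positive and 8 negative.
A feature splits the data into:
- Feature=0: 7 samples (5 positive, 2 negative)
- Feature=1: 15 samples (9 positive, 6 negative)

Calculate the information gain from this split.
0.0090 bits

Information Gain = H(Y) - H(Y|Feature)

Before split:
P(positive) = 14/22 = 0.6364
H(Y) = 0.9457 bits

After split:
Feature=0: H = 0.8631 bits (weight = 7/22)
Feature=1: H = 0.9710 bits (weight = 15/22)
H(Y|Feature) = (7/22)×0.8631 + (15/22)×0.9710 = 0.9366 bits

Information Gain = 0.9457 - 0.9366 = 0.0090 bits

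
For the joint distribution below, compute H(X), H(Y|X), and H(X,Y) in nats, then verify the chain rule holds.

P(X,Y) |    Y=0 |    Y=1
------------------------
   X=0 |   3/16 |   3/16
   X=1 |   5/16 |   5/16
H(X,Y) = 1.3547, H(X) = 0.6616, H(Y|X) = 0.6931 (all in nats)

Chain rule: H(X,Y) = H(X) + H(Y|X)

Left side — joint entropy directly:
H(X,Y) = -Σ p(x,y) log p(x,y) = 1.3547 nats

Right side — compute H(Y|X) from the conditional distributions:
P(X) = (3/8, 5/8), so H(X) = 0.6616 nats
H(Y|X) = Σ_x P(X=x) · H(Y|X=x):
  P(Y|X=0) = (1/2, 1/2), H(Y|X=0) = 0.6931, weight P(X=0) = 3/8
  P(Y|X=1) = (1/2, 1/2), H(Y|X=1) = 0.6931, weight P(X=1) = 5/8
H(Y|X) = 0.6931 nats

H(X) + H(Y|X) = 0.6616 + 0.6931 = 1.3547 nats

Both sides equal 1.3547 nats. ✓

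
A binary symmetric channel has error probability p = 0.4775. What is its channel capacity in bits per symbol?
0.0015 bits

For a binary symmetric channel (BSC) with error probability p:
Capacity C = 1 - H(p) bits per symbol

where H(p) = -p log₂(p) - (1-p) log₂(1-p) is the binary entropy function.

H(0.4775) = 0.9985 bits
C = 1 - 0.9985 = 0.0015 bits per symbol

This means we can reliably transmit up to 0.0015 bits of information per channel use.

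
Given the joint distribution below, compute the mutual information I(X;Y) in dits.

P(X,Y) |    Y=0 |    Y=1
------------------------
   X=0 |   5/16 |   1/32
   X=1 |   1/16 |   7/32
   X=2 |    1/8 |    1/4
0.0872 dits

Mutual information: I(X;Y) = H(X) + H(Y) - H(X,Y)

Marginals:
P(X) = (11/32, 9/32, 3/8), H(X) = 0.4741 dits
P(Y) = (1/2, 1/2), H(Y) = 0.3010 dits

Joint entropy: H(X,Y) = 0.6879 dits

I(X;Y) = 0.4741 + 0.3010 - 0.6879 = 0.0872 dits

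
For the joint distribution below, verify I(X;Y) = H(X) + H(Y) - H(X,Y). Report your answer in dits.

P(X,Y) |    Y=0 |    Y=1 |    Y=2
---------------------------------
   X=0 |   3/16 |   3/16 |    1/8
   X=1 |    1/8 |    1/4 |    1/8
I(X;Y) = 0.0047 dits

Mutual information has multiple equivalent forms:
- I(X;Y) = H(X) - H(X|Y)
- I(X;Y) = H(Y) - H(Y|X)
- I(X;Y) = H(X) + H(Y) - H(X,Y)

Computing all quantities:
H(X) = 0.3010, H(Y) = 0.4654, H(X,Y) = 0.7618
H(X|Y) = 0.2964, H(Y|X) = 0.4608

Verification:
H(X) - H(X|Y) = 0.3010 - 0.2964 = 0.0047
H(Y) - H(Y|X) = 0.4654 - 0.4608 = 0.0047
H(X) + H(Y) - H(X,Y) = 0.3010 + 0.4654 - 0.7618 = 0.0047

All forms give I(X;Y) = 0.0047 dits. ✓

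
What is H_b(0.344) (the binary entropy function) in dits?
0.2795 dits

The binary entropy function is:
H(p) = -p log(p) - (1-p) log(1-p)

H(0.344) = -0.344 × log_10(0.344) - 0.656 × log_10(0.656)
H(0.344) = 0.2795 dits

Note: Binary entropy is maximized at p=0.5 (H=1 bit) and minimized at p=0 or p=1 (H=0).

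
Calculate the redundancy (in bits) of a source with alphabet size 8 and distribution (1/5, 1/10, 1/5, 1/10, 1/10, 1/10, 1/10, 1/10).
0.0781 bits

Redundancy measures how far a source is from maximum entropy:
R = H_max - H(X)

Maximum entropy for 8 symbols: H_max = log_2(8) = 3.0000 bits
Actual entropy: H(X) = 2.9219 bits
Redundancy: R = 3.0000 - 2.9219 = 0.0781 bits

This redundancy represents potential for compression: the source could be compressed by 0.0781 bits per symbol.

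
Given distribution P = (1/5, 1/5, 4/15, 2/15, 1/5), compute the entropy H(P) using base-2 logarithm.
2.2892 bits

Shannon entropy is H(X) = -Σ p(x) log p(x).

For P = (1/5, 1/5, 4/15, 2/15, 1/5):
H = -1/5 × log_2(1/5) -1/5 × log_2(1/5) -4/15 × log_2(4/15) -2/15 × log_2(2/15) -1/5 × log_2(1/5)
H = 2.2892 bits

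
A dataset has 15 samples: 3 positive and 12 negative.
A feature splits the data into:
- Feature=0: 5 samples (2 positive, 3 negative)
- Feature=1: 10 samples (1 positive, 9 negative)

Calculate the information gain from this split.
0.0856 bits

Information Gain = H(Y) - H(Y|Feature)

Before split:
P(positive) = 3/15 = 0.2000
H(Y) = 0.7219 bits

After split:
Feature=0: H = 0.9710 bits (weight = 5/15)
Feature=1: H = 0.4690 bits (weight = 10/15)
H(Y|Feature) = (5/15)×0.9710 + (10/15)×0.4690 = 0.6363 bits

Information Gain = 0.7219 - 0.6363 = 0.0856 bits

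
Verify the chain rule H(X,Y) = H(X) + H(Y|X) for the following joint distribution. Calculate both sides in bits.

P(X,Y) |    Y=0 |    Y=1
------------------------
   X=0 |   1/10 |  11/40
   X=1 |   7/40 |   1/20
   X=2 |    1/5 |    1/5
H(X,Y) = 2.4293, H(X) = 1.5436, H(Y|X) = 0.8857 (all in bits)

Chain rule: H(X,Y) = H(X) + H(Y|X)

Left side — joint entropy directly:
H(X,Y) = -Σ p(x,y) log p(x,y) = 2.4293 bits

Right side — compute H(Y|X) from the conditional distributions:
P(X) = (3/8, 9/40, 2/5), so H(X) = 1.5436 bits
H(Y|X) = Σ_x P(X=x) · H(Y|X=x):
  P(Y|X=0) = (4/15, 11/15), H(Y|X=0) = 0.8366, weight P(X=0) = 3/8
  P(Y|X=1) = (7/9, 2/9), H(Y|X=1) = 0.7642, weight P(X=1) = 9/40
  P(Y|X=2) = (1/2, 1/2), H(Y|X=2) = 1.0000, weight P(X=2) = 2/5
H(Y|X) = 0.8857 bits

H(X) + H(Y|X) = 1.5436 + 0.8857 = 2.4293 bits

Both sides equal 2.4293 bits. ✓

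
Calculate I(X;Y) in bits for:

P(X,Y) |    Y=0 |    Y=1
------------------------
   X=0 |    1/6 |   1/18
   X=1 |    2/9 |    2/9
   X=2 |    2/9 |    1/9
0.0333 bits

Mutual information: I(X;Y) = H(X) + H(Y) - H(X,Y)

Marginals:
P(X) = (2/9, 4/9, 1/3), H(X) = 1.5305 bits
P(Y) = (11/18, 7/18), H(Y) = 0.9641 bits

Joint entropy: H(X,Y) = 2.4613 bits

I(X;Y) = 1.5305 + 0.9641 - 2.4613 = 0.0333 bits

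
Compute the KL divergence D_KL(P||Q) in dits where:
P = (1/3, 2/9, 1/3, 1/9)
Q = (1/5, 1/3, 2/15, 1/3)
0.1145 dits

KL divergence: D_KL(P||Q) = Σ p(x) log(p(x)/q(x))

Computing term by term:
  x=0: 1/3 × log_10[(1/3)/(1/5)] = 1/3 × 0.2218 = 0.0739
  x=1: 2/9 × log_10[(2/9)/(1/3)] = 2/9 × -0.1761 = -0.0391
  x=2: 1/3 × log_10[(1/3)/(2/15)] = 1/3 × 0.3979 = 0.1326
  x=3: 1/9 × log_10[(1/9)/(1/3)] = 1/9 × -0.4771 = -0.0530

D_KL(P||Q) = 0.1145 dits

Note: KL divergence is always non-negative and equals 0 iff P = Q.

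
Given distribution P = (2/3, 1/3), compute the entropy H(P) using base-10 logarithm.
0.2764 dits

Shannon entropy is H(X) = -Σ p(x) log p(x).

For P = (2/3, 1/3):
H = -2/3 × log_10(2/3) -1/3 × log_10(1/3)
H = 0.2764 dits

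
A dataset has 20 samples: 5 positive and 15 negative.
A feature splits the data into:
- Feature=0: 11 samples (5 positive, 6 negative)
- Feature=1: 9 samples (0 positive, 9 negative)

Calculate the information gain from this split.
0.2646 bits

Information Gain = H(Y) - H(Y|Feature)

Before split:
P(positive) = 5/20 = 0.2500
H(Y) = 0.8113 bits

After split:
Feature=0: H = 0.9940 bits (weight = 11/20)
Feature=1: H = 0.0000 bits (weight = 9/20)
H(Y|Feature) = (11/20)×0.9940 + (9/20)×0.0000 = 0.5467 bits

Information Gain = 0.8113 - 0.5467 = 0.2646 bits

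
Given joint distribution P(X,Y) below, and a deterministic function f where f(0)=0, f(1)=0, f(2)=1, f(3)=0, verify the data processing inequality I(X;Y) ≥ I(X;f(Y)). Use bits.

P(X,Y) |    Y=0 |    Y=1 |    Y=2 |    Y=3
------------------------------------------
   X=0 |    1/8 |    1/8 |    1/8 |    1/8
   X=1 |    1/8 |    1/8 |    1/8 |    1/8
I(X;Y) = 0.0000, I(X;f(Y)) = 0.0000, inequality holds: 0.0000 ≥ 0.0000

Data Processing Inequality: For any Markov chain X → Y → Z, we have I(X;Y) ≥ I(X;Z).

Here Z = f(Y) is a deterministic function of Y, forming X → Y → Z.

Original I(X;Y) = 0.0000 bits

After applying f:
P(X,Z) where Z=f(Y):
- P(X,Z=0) = P(X,Y=0) + P(X,Y=1) + P(X,Y=3)
- P(X,Z=1) = P(X,Y=2)

I(X;Z) = I(X;f(Y)) = 0.0000 bits

Verification: 0.0000 ≥ 0.0000 ✓

Information cannot be created by processing; the function f can only lose information about X.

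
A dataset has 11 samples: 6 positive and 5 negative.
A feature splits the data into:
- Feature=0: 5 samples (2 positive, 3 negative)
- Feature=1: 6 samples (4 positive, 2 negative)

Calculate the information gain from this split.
0.0518 bits

Information Gain = H(Y) - H(Y|Feature)

Before split:
P(positive) = 6/11 = 0.5455
H(Y) = 0.9940 bits

After split:
Feature=0: H = 0.9710 bits (weight = 5/11)
Feature=1: H = 0.9183 bits (weight = 6/11)
H(Y|Feature) = (5/11)×0.9710 + (6/11)×0.9183 = 0.9422 bits

Information Gain = 0.9940 - 0.9422 = 0.0518 bits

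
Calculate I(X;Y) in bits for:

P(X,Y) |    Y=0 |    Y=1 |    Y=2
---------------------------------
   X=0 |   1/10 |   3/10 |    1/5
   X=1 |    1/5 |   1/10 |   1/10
0.0955 bits

Mutual information: I(X;Y) = H(X) + H(Y) - H(X,Y)

Marginals:
P(X) = (3/5, 2/5), H(X) = 0.9710 bits
P(Y) = (3/10, 2/5, 3/10), H(Y) = 1.5710 bits

Joint entropy: H(X,Y) = 2.4464 bits

I(X;Y) = 0.9710 + 1.5710 - 2.4464 = 0.0955 bits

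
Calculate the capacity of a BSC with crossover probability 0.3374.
0.0777 bits

For a binary symmetric channel (BSC) with error probability p:
Capacity C = 1 - H(p) bits per symbol

where H(p) = -p log₂(p) - (1-p) log₂(1-p) is the binary entropy function.

H(0.3374) = 0.9223 bits
C = 1 - 0.9223 = 0.0777 bits per symbol

This means we can reliably transmit up to 0.0777 bits of information per channel use.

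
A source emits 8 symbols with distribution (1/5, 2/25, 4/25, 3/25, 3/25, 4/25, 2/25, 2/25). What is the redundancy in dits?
0.0244 dits

Redundancy measures how far a source is from maximum entropy:
R = H_max - H(X)

Maximum entropy for 8 symbols: H_max = log_10(8) = 0.9031 dits
Actual entropy: H(X) = 0.8787 dits
Redundancy: R = 0.9031 - 0.8787 = 0.0244 dits

This redundancy represents potential for compression: the source could be compressed by 0.0244 dits per symbol.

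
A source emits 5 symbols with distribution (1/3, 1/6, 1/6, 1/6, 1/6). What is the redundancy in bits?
0.0703 bits

Redundancy measures how far a source is from maximum entropy:
R = H_max - H(X)

Maximum entropy for 5 symbols: H_max = log_2(5) = 2.3219 bits
Actual entropy: H(X) = 2.2516 bits
Redundancy: R = 2.3219 - 2.2516 = 0.0703 bits

This redundancy represents potential for compression: the source could be compressed by 0.0703 bits per symbol.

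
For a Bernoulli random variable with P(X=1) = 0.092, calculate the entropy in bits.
0.4431 bits

The binary entropy function is:
H(p) = -p log(p) - (1-p) log(1-p)

H(0.092) = -0.092 × log_2(0.092) - 0.908 × log_2(0.908)
H(0.092) = 0.4431 bits

Note: Binary entropy is maximized at p=0.5 (H=1 bit) and minimized at p=0 or p=1 (H=0).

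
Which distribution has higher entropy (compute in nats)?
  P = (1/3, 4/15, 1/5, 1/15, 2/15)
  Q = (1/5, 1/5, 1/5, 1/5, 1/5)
Q

Computing entropies in nats:
H(P) = 1.4898
H(Q) = 1.6094

Distribution Q has higher entropy.

Intuition: The distribution closer to uniform (more spread out) has higher entropy.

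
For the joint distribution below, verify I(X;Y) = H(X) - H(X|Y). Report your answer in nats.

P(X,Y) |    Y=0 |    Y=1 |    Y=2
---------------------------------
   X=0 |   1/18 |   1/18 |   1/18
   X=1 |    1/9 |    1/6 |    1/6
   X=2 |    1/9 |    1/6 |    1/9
I(X;Y) = 0.0056 nats

Mutual information has multiple equivalent forms:
- I(X;Y) = H(X) - H(X|Y)
- I(X;Y) = H(Y) - H(Y|X)
- I(X;Y) = H(X) + H(Y) - H(X,Y)

Computing all quantities:
H(X) = 1.0263, H(Y) = 1.0893, H(X,Y) = 2.1100
H(X|Y) = 1.0207, H(Y|X) = 1.0837

Verification:
H(X) - H(X|Y) = 1.0263 - 1.0207 = 0.0056
H(Y) - H(Y|X) = 1.0893 - 1.0837 = 0.0056
H(X) + H(Y) - H(X,Y) = 1.0263 + 1.0893 - 2.1100 = 0.0056

All forms give I(X;Y) = 0.0056 nats. ✓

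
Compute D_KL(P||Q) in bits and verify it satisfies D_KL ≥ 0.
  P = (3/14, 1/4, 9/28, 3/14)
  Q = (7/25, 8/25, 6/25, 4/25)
0.0541 bits

KL divergence satisfies the Gibbs inequality: D_KL(P||Q) ≥ 0 for all distributions P, Q.

D_KL(P||Q) = Σ p(x) log(p(x)/q(x))
Term by term:
  x=0: 3/14 × log_2[(3/14)/(7/25)] = -0.0827
  x=1: 1/4 × log_2[(1/4)/(8/25)] = -0.0890
  x=2: 9/28 × log_2[(9/28)/(6/25)] = 0.1355
  x=3: 3/14 × log_2[(3/14)/(4/25)] = 0.0903
D_KL(P||Q) = 0.0541 bits

D_KL(P||Q) = 0.0541 ≥ 0 ✓

This non-negativity is a fundamental property: relative entropy cannot be negative because it measures how different Q is from P.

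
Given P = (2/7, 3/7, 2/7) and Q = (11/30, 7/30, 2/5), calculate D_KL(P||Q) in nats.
0.0932 nats

KL divergence: D_KL(P||Q) = Σ p(x) log(p(x)/q(x))

Computing term by term:
  x=0: 2/7 × log_e[(2/7)/(11/30)] = 2/7 × -0.2495 = -0.0713
  x=1: 3/7 × log_e[(3/7)/(7/30)] = 3/7 × 0.6080 = 0.2606
  x=2: 2/7 × log_e[(2/7)/(2/5)] = 2/7 × -0.3365 = -0.0961

D_KL(P||Q) = 0.0932 nats

Note: KL divergence is always non-negative and equals 0 iff P = Q.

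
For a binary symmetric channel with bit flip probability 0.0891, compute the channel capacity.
0.5665 bits

For a binary symmetric channel (BSC) with error probability p:
Capacity C = 1 - H(p) bits per symbol

where H(p) = -p log₂(p) - (1-p) log₂(1-p) is the binary entropy function.

H(0.0891) = 0.4335 bits
C = 1 - 0.4335 = 0.5665 bits per symbol

This means we can reliably transmit up to 0.5665 bits of information per channel use.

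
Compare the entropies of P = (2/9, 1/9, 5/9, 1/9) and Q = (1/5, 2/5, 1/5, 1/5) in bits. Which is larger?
Q

Computing entropies in bits:
H(P) = 1.6577
H(Q) = 1.9219

Distribution Q has higher entropy.

Intuition: The distribution closer to uniform (more spread out) has higher entropy.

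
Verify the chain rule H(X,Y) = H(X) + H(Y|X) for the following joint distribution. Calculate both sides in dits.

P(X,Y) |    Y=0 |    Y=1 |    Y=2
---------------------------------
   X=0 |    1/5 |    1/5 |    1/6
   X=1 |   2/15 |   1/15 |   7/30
H(X,Y) = 0.7518, H(X) = 0.2972, H(Y|X) = 0.4547 (all in dits)

Chain rule: H(X,Y) = H(X) + H(Y|X)

Left side — joint entropy directly:
H(X,Y) = -Σ p(x,y) log p(x,y) = 0.7518 dits

Right side — compute H(Y|X) from the conditional distributions:
P(X) = (17/30, 13/30), so H(X) = 0.2972 dits
H(Y|X) = Σ_x P(X=x) · H(Y|X=x):
  P(Y|X=0) = (6/17, 6/17, 5/17), H(Y|X=0) = 0.4756, weight P(X=0) = 17/30
  P(Y|X=1) = (4/13, 2/13, 7/13), H(Y|X=1) = 0.4273, weight P(X=1) = 13/30
H(Y|X) = 0.4547 dits

H(X) + H(Y|X) = 0.2972 + 0.4547 = 0.7518 dits

Both sides equal 0.7518 dits. ✓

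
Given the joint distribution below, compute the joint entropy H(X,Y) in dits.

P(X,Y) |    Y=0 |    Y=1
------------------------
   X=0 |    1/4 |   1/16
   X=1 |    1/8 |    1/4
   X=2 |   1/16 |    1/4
0.7149 dits

Joint entropy is H(X,Y) = -Σ_{x,y} p(x,y) log p(x,y).

Summing over all non-zero entries:
H(X,Y) = -[1/4·log_10(1/4) + 1/16·log_10(1/16) + 1/8·log_10(1/8) + 1/4·log_10(1/4) + 1/16·log_10(1/16) + 1/4·log_10(1/4)]
H(X,Y) = 0.7149 dits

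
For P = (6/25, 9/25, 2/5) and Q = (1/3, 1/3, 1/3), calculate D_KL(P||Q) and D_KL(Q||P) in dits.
D_KL(P||Q) = 0.0095, D_KL(Q||P) = 0.0100

KL divergence is not symmetric: D_KL(P||Q) ≠ D_KL(Q||P) in general.

D_KL(P||Q) = 0.0095 dits
D_KL(Q||P) = 0.0100 dits

No, they are not equal!

This asymmetry is why KL divergence is not a true distance metric.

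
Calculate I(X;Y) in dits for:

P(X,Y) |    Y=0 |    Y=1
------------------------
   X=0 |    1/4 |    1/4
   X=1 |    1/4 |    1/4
0.0000 dits

Mutual information: I(X;Y) = H(X) + H(Y) - H(X,Y)

Marginals:
P(X) = (1/2, 1/2), H(X) = 0.3010 dits
P(Y) = (1/2, 1/2), H(Y) = 0.3010 dits

Joint entropy: H(X,Y) = 0.6021 dits

I(X;Y) = 0.3010 + 0.3010 - 0.6021 = 0.0000 dits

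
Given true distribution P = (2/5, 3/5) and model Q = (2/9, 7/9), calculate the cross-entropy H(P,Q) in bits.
1.0855 bits

Cross-entropy: H(P,Q) = -Σ p(x) log q(x)

Alternatively: H(P,Q) = H(P) + D_KL(P||Q)
H(P) = 0.9710 bits
D_KL(P||Q) = 0.1146 bits

H(P,Q) = 0.9710 + 0.1146 = 1.0855 bits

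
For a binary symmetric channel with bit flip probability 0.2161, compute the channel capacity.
0.2470 bits

For a binary symmetric channel (BSC) with error probability p:
Capacity C = 1 - H(p) bits per symbol

where H(p) = -p log₂(p) - (1-p) log₂(1-p) is the binary entropy function.

H(0.2161) = 0.7530 bits
C = 1 - 0.7530 = 0.2470 bits per symbol

This means we can reliably transmit up to 0.2470 bits of information per channel use.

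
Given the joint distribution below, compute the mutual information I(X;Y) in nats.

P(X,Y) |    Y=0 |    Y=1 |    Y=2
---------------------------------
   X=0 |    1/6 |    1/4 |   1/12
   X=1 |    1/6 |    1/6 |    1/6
0.0225 nats

Mutual information: I(X;Y) = H(X) + H(Y) - H(X,Y)

Marginals:
P(X) = (1/2, 1/2), H(X) = 0.6931 nats
P(Y) = (1/3, 5/12, 1/4), H(Y) = 1.0776 nats

Joint entropy: H(X,Y) = 1.7482 nats

I(X;Y) = 0.6931 + 1.0776 - 1.7482 = 0.0225 nats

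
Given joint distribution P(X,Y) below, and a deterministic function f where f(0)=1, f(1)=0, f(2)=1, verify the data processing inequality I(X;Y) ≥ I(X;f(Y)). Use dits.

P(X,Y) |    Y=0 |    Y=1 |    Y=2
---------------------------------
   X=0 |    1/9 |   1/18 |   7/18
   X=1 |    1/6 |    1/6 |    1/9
I(X;Y) = 0.0479, I(X;f(Y)) = 0.0239, inequality holds: 0.0479 ≥ 0.0239

Data Processing Inequality: For any Markov chain X → Y → Z, we have I(X;Y) ≥ I(X;Z).

Here Z = f(Y) is a deterministic function of Y, forming X → Y → Z.

Original I(X;Y) = 0.0479 dits

After applying f:
P(X,Z) where Z=f(Y):
- P(X,Z=0) = P(X,Y=1)
- P(X,Z=1) = P(X,Y=0) + P(X,Y=2)

I(X;Z) = I(X;f(Y)) = 0.0239 dits

Verification: 0.0479 ≥ 0.0239 ✓

Information cannot be created by processing; the function f can only lose information about X.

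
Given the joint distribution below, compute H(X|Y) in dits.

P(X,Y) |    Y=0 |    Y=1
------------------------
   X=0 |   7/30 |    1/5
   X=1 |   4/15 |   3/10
0.2962 dits

Using the chain rule: H(X|Y) = H(X,Y) - H(Y)

First, compute H(X,Y) = 0.5972 dits

Marginal P(Y) = (1/2, 1/2)
H(Y) = 0.3010 dits

H(X|Y) = H(X,Y) - H(Y) = 0.5972 - 0.3010 = 0.2962 dits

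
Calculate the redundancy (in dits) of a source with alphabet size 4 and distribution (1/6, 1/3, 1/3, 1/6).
0.0246 dits

Redundancy measures how far a source is from maximum entropy:
R = H_max - H(X)

Maximum entropy for 4 symbols: H_max = log_10(4) = 0.6021 dits
Actual entropy: H(X) = 0.5775 dits
Redundancy: R = 0.6021 - 0.5775 = 0.0246 dits

This redundancy represents potential for compression: the source could be compressed by 0.0246 dits per symbol.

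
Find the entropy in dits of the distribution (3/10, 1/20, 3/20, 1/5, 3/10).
0.6422 dits

Shannon entropy is H(X) = -Σ p(x) log p(x).

For P = (3/10, 1/20, 3/20, 1/5, 3/10):
H = -3/10 × log_10(3/10) -1/20 × log_10(1/20) -3/20 × log_10(3/20) -1/5 × log_10(1/5) -3/10 × log_10(3/10)
H = 0.6422 dits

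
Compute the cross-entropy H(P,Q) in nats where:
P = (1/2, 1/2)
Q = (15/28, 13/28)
0.6957 nats

Cross-entropy: H(P,Q) = -Σ p(x) log q(x)

Alternatively: H(P,Q) = H(P) + D_KL(P||Q)
H(P) = 0.6931 nats
D_KL(P||Q) = 0.0026 nats

H(P,Q) = 0.6931 + 0.0026 = 0.6957 nats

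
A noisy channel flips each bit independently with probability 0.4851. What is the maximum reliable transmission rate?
0.0006 bits

For a binary symmetric channel (BSC) with error probability p:
Capacity C = 1 - H(p) bits per symbol

where H(p) = -p log₂(p) - (1-p) log₂(1-p) is the binary entropy function.

H(0.4851) = 0.9994 bits
C = 1 - 0.9994 = 0.0006 bits per symbol

This means we can reliably transmit up to 0.0006 bits of information per channel use.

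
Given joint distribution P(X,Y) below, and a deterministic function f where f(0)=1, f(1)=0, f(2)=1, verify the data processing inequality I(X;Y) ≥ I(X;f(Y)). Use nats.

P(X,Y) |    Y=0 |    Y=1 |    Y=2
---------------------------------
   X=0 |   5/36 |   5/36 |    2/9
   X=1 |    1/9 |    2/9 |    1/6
I(X;Y) = 0.0152, I(X;f(Y)) = 0.0152, inequality holds: 0.0152 ≥ 0.0152

Data Processing Inequality: For any Markov chain X → Y → Z, we have I(X;Y) ≥ I(X;Z).

Here Z = f(Y) is a deterministic function of Y, forming X → Y → Z.

Original I(X;Y) = 0.0152 nats

After applying f:
P(X,Z) where Z=f(Y):
- P(X,Z=0) = P(X,Y=1)
- P(X,Z=1) = P(X,Y=0) + P(X,Y=2)

I(X;Z) = I(X;f(Y)) = 0.0152 nats

Verification: 0.0152 ≥ 0.0152 ✓

Information cannot be created by processing; the function f can only lose information about X.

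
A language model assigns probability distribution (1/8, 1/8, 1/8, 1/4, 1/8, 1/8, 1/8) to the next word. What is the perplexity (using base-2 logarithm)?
6.7272

Perplexity is 2^H (or exp(H) for natural log).

First, H = -Σ p log p = 2.7500 bits
Perplexity = 2^2.7500 = 6.7272

Interpretation: The model's uncertainty is equivalent to choosing uniformly among 6.7 options.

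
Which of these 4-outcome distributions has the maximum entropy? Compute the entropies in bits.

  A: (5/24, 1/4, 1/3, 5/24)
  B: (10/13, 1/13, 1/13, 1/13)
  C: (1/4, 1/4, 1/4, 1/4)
C

For a discrete distribution over n outcomes, entropy is maximized by the uniform distribution.

Computing entropies:
H(A) = 1.9713 bits
H(B) = 1.1451 bits
H(C) = 2.0000 bits

The uniform distribution (where all probabilities equal 1/4) achieves the maximum entropy of log_2(4) = 2.0000 bits.

Distribution C has the highest entropy.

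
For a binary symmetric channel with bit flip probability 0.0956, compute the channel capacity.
0.5451 bits

For a binary symmetric channel (BSC) with error probability p:
Capacity C = 1 - H(p) bits per symbol

where H(p) = -p log₂(p) - (1-p) log₂(1-p) is the binary entropy function.

H(0.0956) = 0.4549 bits
C = 1 - 0.4549 = 0.5451 bits per symbol

This means we can reliably transmit up to 0.5451 bits of information per channel use.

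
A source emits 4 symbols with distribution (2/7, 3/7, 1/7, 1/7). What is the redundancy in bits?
0.1576 bits

Redundancy measures how far a source is from maximum entropy:
R = H_max - H(X)

Maximum entropy for 4 symbols: H_max = log_2(4) = 2.0000 bits
Actual entropy: H(X) = 1.8424 bits
Redundancy: R = 2.0000 - 1.8424 = 0.1576 bits

This redundancy represents potential for compression: the source could be compressed by 0.1576 bits per symbol.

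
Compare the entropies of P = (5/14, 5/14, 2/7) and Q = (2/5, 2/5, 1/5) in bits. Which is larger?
P

Computing entropies in bits:
H(P) = 1.5774
H(Q) = 1.5219

Distribution P has higher entropy.

Intuition: The distribution closer to uniform (more spread out) has higher entropy.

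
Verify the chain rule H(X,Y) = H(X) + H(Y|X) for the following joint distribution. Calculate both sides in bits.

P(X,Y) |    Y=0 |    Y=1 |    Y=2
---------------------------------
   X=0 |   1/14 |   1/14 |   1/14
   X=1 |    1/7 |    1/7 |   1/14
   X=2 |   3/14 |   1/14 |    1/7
H(X,Y) = 3.0391, H(X) = 1.5306, H(Y|X) = 1.5085 (all in bits)

Chain rule: H(X,Y) = H(X) + H(Y|X)

Left side — joint entropy directly:
H(X,Y) = -Σ p(x,y) log p(x,y) = 3.0391 bits

Right side — compute H(Y|X) from the conditional distributions:
P(X) = (3/14, 5/14, 3/7), so H(X) = 1.5306 bits
H(Y|X) = Σ_x P(X=x) · H(Y|X=x):
  P(Y|X=0) = (1/3, 1/3, 1/3), H(Y|X=0) = 1.5850, weight P(X=0) = 3/14
  P(Y|X=1) = (2/5, 2/5, 1/5), H(Y|X=1) = 1.5219, weight P(X=1) = 5/14
  P(Y|X=2) = (1/2, 1/6, 1/3), H(Y|X=2) = 1.4591, weight P(X=2) = 3/7
H(Y|X) = 1.5085 bits

H(X) + H(Y|X) = 1.5306 + 1.5085 = 3.0391 bits

Both sides equal 3.0391 bits. ✓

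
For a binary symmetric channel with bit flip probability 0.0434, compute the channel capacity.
0.7423 bits

For a binary symmetric channel (BSC) with error probability p:
Capacity C = 1 - H(p) bits per symbol

where H(p) = -p log₂(p) - (1-p) log₂(1-p) is the binary entropy function.

H(0.0434) = 0.2577 bits
C = 1 - 0.2577 = 0.7423 bits per symbol

This means we can reliably transmit up to 0.7423 bits of information per channel use.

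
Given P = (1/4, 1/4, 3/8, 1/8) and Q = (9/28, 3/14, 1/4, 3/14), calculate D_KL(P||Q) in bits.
0.0871 bits

KL divergence: D_KL(P||Q) = Σ p(x) log(p(x)/q(x))

Computing term by term:
  x=0: 1/4 × log_2[(1/4)/(9/28)] = 1/4 × -0.3626 = -0.0906
  x=1: 1/4 × log_2[(1/4)/(3/14)] = 1/4 × 0.2224 = 0.0556
  x=2: 3/8 × log_2[(3/8)/(1/4)] = 3/8 × 0.5850 = 0.2194
  x=3: 1/8 × log_2[(1/8)/(3/14)] = 1/8 × -0.7776 = -0.0972

D_KL(P||Q) = 0.0871 bits

Note: KL divergence is always non-negative and equals 0 iff P = Q.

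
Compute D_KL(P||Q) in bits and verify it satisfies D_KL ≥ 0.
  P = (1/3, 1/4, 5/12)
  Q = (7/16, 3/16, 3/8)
0.0363 bits

KL divergence satisfies the Gibbs inequality: D_KL(P||Q) ≥ 0 for all distributions P, Q.

D_KL(P||Q) = Σ p(x) log(p(x)/q(x))
Term by term:
  x=0: 1/3 × log_2[(1/3)/(7/16)] = -0.1308
  x=1: 1/4 × log_2[(1/4)/(3/16)] = 0.1038
  x=2: 5/12 × log_2[(5/12)/(3/8)] = 0.0633
D_KL(P||Q) = 0.0363 bits

D_KL(P||Q) = 0.0363 ≥ 0 ✓

This non-negativity is a fundamental property: relative entropy cannot be negative because it measures how different Q is from P.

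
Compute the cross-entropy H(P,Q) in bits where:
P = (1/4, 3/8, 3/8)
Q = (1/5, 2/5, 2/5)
1.5719 bits

Cross-entropy: H(P,Q) = -Σ p(x) log q(x)

Alternatively: H(P,Q) = H(P) + D_KL(P||Q)
H(P) = 1.5613 bits
D_KL(P||Q) = 0.0106 bits

H(P,Q) = 1.5613 + 0.0106 = 1.5719 bits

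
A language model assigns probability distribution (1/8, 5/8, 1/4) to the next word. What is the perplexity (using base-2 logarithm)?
2.4602

Perplexity is 2^H (or exp(H) for natural log).

First, H = -Σ p log p = 1.2988 bits
Perplexity = 2^1.2988 = 2.4602

Interpretation: The model's uncertainty is equivalent to choosing uniformly among 2.5 options.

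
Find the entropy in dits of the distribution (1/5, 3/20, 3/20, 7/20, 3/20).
0.6701 dits

Shannon entropy is H(X) = -Σ p(x) log p(x).

For P = (1/5, 3/20, 3/20, 7/20, 3/20):
H = -1/5 × log_10(1/5) -3/20 × log_10(3/20) -3/20 × log_10(3/20) -7/20 × log_10(7/20) -3/20 × log_10(3/20)
H = 0.6701 dits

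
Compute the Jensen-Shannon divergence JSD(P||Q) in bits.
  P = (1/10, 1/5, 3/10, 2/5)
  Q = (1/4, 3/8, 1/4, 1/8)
0.0998 bits

Jensen-Shannon divergence is:
JSD(P||Q) = 0.5 × D_KL(P||M) + 0.5 × D_KL(Q||M)
where M = 0.5 × (P + Q) is the mixture distribution.

M = 0.5 × (1/10, 1/5, 3/10, 2/5) + 0.5 × (1/4, 3/8, 1/4, 1/8) = (7/40, 0.2875, 11/40, 0.2625)

D_KL(P||M) = 0.0953 bits
D_KL(Q||M) = 0.1042 bits

JSD(P||Q) = 0.5 × 0.0953 + 0.5 × 0.1042 = 0.0998 bits

Unlike KL divergence, JSD is symmetric and bounded: 0 ≤ JSD ≤ log(2).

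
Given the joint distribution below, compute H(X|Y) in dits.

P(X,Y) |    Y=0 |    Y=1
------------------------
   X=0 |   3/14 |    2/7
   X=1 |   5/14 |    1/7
0.2827 dits

Using the chain rule: H(X|Y) = H(X,Y) - H(Y)

First, compute H(X,Y) = 0.5792 dits

Marginal P(Y) = (4/7, 3/7)
H(Y) = 0.2966 dits

H(X|Y) = H(X,Y) - H(Y) = 0.5792 - 0.2966 = 0.2827 dits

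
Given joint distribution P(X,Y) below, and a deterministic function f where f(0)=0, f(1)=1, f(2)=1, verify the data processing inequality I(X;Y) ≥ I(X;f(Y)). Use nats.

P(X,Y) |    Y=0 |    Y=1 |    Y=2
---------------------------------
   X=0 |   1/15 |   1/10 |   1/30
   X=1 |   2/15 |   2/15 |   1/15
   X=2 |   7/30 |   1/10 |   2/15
I(X;Y) = 0.0314, I(X;f(Y)) = 0.0091, inequality holds: 0.0314 ≥ 0.0091

Data Processing Inequality: For any Markov chain X → Y → Z, we have I(X;Y) ≥ I(X;Z).

Here Z = f(Y) is a deterministic function of Y, forming X → Y → Z.

Original I(X;Y) = 0.0314 nats

After applying f:
P(X,Z) where Z=f(Y):
- P(X,Z=0) = P(X,Y=0)
- P(X,Z=1) = P(X,Y=1) + P(X,Y=2)

I(X;Z) = I(X;f(Y)) = 0.0091 nats

Verification: 0.0314 ≥ 0.0091 ✓

Information cannot be created by processing; the function f can only lose information about X.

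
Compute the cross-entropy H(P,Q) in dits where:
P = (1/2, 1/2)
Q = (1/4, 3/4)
0.3635 dits

Cross-entropy: H(P,Q) = -Σ p(x) log q(x)

Alternatively: H(P,Q) = H(P) + D_KL(P||Q)
H(P) = 0.3010 dits
D_KL(P||Q) = 0.0625 dits

H(P,Q) = 0.3010 + 0.0625 = 0.3635 dits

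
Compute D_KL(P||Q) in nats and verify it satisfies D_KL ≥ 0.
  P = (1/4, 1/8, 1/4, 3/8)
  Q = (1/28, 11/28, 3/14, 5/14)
0.4002 nats

KL divergence satisfies the Gibbs inequality: D_KL(P||Q) ≥ 0 for all distributions P, Q.

D_KL(P||Q) = Σ p(x) log(p(x)/q(x))
Term by term:
  x=0: 1/4 × log_e[(1/4)/(1/28)] = 0.4865
  x=1: 1/8 × log_e[(1/8)/(11/28)] = -0.1431
  x=2: 1/4 × log_e[(1/4)/(3/14)] = 0.0385
  x=3: 3/8 × log_e[(3/8)/(5/14)] = 0.0183
D_KL(P||Q) = 0.4002 nats

D_KL(P||Q) = 0.4002 ≥ 0 ✓

This non-negativity is a fundamental property: relative entropy cannot be negative because it measures how different Q is from P.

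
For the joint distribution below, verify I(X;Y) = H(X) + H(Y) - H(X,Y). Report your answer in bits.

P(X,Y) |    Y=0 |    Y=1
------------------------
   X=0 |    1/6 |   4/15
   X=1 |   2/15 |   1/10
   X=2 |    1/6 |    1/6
I(X;Y) = 0.0170 bits

Mutual information has multiple equivalent forms:
- I(X;Y) = H(X) - H(X|Y)
- I(X;Y) = H(Y) - H(Y|X)
- I(X;Y) = H(X) + H(Y) - H(X,Y)

Computing all quantities:
H(X) = 1.5410, H(Y) = 0.9968, H(X,Y) = 2.5208
H(X|Y) = 1.5240, H(Y|X) = 0.9798

Verification:
H(X) - H(X|Y) = 1.5410 - 1.5240 = 0.0170
H(Y) - H(Y|X) = 0.9968 - 0.9798 = 0.0170
H(X) + H(Y) - H(X,Y) = 1.5410 + 0.9968 - 2.5208 = 0.0170

All forms give I(X;Y) = 0.0170 bits. ✓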